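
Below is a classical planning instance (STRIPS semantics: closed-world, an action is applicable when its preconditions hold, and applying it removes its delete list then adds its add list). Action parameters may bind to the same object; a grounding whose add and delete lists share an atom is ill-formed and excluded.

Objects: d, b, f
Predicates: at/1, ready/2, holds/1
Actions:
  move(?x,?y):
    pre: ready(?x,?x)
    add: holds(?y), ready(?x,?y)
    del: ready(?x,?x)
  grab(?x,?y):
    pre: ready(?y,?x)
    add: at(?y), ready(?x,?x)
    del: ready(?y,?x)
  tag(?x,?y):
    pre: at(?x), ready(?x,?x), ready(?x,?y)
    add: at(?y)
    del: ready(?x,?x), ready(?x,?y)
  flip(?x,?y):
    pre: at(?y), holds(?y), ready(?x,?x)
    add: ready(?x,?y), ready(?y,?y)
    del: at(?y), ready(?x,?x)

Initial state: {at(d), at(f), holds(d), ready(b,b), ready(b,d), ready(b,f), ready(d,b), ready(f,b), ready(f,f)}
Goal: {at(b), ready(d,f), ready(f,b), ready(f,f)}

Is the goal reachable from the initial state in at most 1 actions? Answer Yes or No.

1. grab(d,b)  →  {at(b), at(d), at(f), holds(d), ready(b,b), ready(b,f), ready(d,b), ready(d,d), ready(f,b), ready(f,f)}
2. move(d,f)  →  {at(b), at(d), at(f), holds(d), holds(f), ready(b,b), ready(b,f), ready(d,b), ready(d,f), ready(f,b), ready(f,f)}
optimal plan length = 2; 2 > 1

No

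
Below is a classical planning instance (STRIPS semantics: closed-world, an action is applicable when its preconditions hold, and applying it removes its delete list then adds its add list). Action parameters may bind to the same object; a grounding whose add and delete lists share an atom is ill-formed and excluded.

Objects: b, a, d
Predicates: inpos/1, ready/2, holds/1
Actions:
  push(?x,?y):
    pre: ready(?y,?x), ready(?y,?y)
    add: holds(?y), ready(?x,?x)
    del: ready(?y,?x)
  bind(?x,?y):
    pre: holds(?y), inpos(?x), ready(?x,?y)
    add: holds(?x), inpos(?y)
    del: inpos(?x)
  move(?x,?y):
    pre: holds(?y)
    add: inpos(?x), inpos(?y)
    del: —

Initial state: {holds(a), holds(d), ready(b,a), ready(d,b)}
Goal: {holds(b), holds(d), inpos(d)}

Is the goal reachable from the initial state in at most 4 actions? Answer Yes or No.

1. move(b,d)  →  {holds(a), holds(d), inpos(b), inpos(d), ready(b,a), ready(d,b)}
2. bind(b,a)  →  {holds(a), holds(b), holds(d), inpos(a), inpos(d), ready(b,a), ready(d,b)}
optimal plan length = 2; 2 ≤ 4

Yes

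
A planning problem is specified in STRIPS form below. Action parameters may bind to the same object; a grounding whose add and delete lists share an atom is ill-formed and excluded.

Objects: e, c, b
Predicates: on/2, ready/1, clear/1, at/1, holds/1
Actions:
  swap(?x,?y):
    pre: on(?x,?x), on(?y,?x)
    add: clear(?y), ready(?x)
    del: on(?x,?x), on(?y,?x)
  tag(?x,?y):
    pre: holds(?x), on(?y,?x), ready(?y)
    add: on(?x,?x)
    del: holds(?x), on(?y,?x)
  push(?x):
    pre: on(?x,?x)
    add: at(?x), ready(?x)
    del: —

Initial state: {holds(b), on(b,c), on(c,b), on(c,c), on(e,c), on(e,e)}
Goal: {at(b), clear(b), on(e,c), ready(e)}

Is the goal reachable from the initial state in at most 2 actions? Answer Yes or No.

No

1. swap(e,e)  →  {clear(e), holds(b), on(b,c), on(c,b), on(c,c), on(e,c), ready(e)}
2. swap(c,b)  →  {clear(b), clear(e), holds(b), on(c,b), on(e,c), ready(c), ready(e)}
3. tag(b,c)  →  {clear(b), clear(e), on(b,b), on(e,c), ready(c), ready(e)}
4. push(b)  →  {at(b), clear(b), clear(e), on(b,b), on(e,c), ready(b), ready(c), ready(e)}
optimal plan length = 4; 4 > 2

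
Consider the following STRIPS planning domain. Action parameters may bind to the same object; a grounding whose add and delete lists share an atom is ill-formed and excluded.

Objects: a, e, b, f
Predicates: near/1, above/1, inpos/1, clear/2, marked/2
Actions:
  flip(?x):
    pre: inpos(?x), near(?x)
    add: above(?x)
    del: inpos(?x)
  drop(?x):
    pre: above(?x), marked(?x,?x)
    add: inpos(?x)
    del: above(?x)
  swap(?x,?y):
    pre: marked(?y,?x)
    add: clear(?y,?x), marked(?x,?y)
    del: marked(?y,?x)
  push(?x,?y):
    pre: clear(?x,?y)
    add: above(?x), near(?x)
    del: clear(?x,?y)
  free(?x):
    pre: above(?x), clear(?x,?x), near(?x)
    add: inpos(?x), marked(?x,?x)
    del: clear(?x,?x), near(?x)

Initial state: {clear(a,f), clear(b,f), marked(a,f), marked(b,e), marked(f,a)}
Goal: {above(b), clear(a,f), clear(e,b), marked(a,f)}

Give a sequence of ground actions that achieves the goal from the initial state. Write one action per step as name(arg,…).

swap(e,b); swap(b,e); push(b,e)

1. swap(e,b)  →  {clear(a,f), clear(b,e), clear(b,f), marked(a,f), marked(e,b), marked(f,a)}
2. swap(b,e)  →  {clear(a,f), clear(b,e), clear(b,f), clear(e,b), marked(a,f), marked(b,e), marked(f,a)}
3. push(b,e)  →  {above(b), clear(a,f), clear(b,f), clear(e,b), marked(a,f), marked(b,e), marked(f,a), near(b)}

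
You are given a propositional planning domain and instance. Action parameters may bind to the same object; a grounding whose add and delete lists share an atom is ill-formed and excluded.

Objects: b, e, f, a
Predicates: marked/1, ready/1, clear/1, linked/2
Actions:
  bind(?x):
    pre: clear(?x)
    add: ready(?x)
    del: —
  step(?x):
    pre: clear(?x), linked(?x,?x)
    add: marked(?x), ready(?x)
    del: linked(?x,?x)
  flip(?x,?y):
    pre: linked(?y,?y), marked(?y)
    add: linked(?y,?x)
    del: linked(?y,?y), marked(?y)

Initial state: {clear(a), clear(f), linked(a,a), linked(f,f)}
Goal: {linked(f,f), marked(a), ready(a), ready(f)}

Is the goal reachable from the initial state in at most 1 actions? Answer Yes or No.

No

1. bind(f)  →  {clear(a), clear(f), linked(a,a), linked(f,f), ready(f)}
2. step(a)  →  {clear(a), clear(f), linked(f,f), marked(a), ready(a), ready(f)}
optimal plan length = 2; 2 > 1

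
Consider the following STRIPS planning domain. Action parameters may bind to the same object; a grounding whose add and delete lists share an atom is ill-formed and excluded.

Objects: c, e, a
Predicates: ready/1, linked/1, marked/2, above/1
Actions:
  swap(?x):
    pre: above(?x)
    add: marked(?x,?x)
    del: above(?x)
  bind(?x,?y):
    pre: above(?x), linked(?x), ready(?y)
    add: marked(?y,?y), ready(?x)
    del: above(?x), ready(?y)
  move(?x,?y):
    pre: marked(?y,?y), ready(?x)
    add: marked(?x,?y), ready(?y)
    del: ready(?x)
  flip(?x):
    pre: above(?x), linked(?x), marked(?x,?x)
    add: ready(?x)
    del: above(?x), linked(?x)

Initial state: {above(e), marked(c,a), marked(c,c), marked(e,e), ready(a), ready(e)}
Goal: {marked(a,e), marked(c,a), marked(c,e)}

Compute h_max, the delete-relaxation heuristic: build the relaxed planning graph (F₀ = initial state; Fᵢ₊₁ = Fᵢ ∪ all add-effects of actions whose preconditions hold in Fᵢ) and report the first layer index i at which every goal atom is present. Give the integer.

2

F0 = init (6 atoms)
F1 = F0 ∪ {marked(a,c), marked(a,e), marked(e,c), ready(c)}  (10 atoms)
F2 = F1 ∪ {marked(c,e)}  (11 atoms)
goal ⊆ F2  ⇒  h_max = 2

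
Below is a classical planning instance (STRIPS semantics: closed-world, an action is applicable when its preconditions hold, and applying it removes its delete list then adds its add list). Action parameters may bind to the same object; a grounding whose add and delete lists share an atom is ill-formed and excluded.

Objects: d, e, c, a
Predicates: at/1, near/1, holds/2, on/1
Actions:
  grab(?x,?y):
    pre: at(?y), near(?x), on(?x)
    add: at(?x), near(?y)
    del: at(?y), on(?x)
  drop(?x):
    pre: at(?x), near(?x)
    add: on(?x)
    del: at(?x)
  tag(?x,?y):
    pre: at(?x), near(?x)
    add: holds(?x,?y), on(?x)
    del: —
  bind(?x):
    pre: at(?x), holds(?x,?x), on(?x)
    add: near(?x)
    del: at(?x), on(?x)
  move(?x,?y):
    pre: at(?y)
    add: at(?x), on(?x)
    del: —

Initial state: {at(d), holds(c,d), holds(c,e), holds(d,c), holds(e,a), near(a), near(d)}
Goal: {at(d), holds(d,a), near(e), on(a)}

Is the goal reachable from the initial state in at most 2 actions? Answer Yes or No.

No

1. tag(d,a)  →  {at(d), holds(c,d), holds(c,e), holds(d,a), holds(d,c), holds(e,a), near(a), near(d), on(d)}
2. move(e,d)  →  {at(d), at(e), holds(c,d), holds(c,e), holds(d,a), holds(d,c), holds(e,a), near(a), near(d), on(d), on(e)}
3. grab(d,e)  →  {at(d), holds(c,d), holds(c,e), holds(d,a), holds(d,c), holds(e,a), near(a), near(d), near(e), on(e)}
4. move(a,d)  →  {at(a), at(d), holds(c,d), holds(c,e), holds(d,a), holds(d,c), holds(e,a), near(a), near(d), near(e), on(a), on(e)}
optimal plan length = 4; 4 > 2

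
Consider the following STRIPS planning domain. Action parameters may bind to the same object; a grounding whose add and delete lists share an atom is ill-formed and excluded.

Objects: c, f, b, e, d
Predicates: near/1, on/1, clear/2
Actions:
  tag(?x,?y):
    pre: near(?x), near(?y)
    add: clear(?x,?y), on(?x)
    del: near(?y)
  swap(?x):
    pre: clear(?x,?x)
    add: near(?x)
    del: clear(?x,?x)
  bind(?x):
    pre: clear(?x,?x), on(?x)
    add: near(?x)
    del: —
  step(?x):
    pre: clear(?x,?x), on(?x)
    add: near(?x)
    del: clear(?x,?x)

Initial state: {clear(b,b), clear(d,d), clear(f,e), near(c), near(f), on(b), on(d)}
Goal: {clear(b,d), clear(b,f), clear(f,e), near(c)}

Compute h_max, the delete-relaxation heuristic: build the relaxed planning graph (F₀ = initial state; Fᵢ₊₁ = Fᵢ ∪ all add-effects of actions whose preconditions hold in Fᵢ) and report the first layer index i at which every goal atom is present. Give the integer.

F0 = init (7 atoms)
F1 = F0 ∪ {clear(c,c), clear(c,f), clear(f,c), clear(f,f), near(b), near(d), on(c), on(f)}  (15 atoms)
F2 = F1 ∪ {clear(b,c), clear(b,d), clear(b,f), clear(c,b), clear(c,d), clear(d,b), clear(d,c), clear(d,f), clear(f,b), clear(f,d)}  (25 atoms)
goal ⊆ F2  ⇒  h_max = 2

2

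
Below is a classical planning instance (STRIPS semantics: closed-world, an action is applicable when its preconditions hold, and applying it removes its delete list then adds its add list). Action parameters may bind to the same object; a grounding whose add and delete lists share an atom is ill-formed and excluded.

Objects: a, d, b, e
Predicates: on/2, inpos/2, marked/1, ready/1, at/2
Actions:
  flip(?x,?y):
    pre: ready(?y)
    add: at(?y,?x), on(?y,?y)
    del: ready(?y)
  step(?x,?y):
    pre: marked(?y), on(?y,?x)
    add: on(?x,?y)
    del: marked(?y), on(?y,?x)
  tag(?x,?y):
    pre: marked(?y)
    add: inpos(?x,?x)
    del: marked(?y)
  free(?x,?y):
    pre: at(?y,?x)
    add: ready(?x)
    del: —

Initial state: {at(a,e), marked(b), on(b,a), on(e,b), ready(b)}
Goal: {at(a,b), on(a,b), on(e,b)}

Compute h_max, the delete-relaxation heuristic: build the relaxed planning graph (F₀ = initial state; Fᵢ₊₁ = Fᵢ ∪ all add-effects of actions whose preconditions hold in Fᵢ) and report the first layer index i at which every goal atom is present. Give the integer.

3

F0 = init (5 atoms)
F1 = F0 ∪ {at(b,a), at(b,b), at(b,d), at(b,e), inpos(a,a), inpos(b,b), inpos(d,d), inpos(e,e), on(a,b), on(b,b), ready(e)}  (16 atoms)
F2 = F1 ∪ {at(e,a), at(e,b), at(e,d), at(e,e), on(e,e), ready(a), ready(d)}  (23 atoms)
F3 = F2 ∪ {at(a,a), at(a,b), at(a,d), at(d,a), at(d,b), at(d,d), at(d,e), on(a,a), on(d,d)}  (32 atoms)
goal ⊆ F3  ⇒  h_max = 3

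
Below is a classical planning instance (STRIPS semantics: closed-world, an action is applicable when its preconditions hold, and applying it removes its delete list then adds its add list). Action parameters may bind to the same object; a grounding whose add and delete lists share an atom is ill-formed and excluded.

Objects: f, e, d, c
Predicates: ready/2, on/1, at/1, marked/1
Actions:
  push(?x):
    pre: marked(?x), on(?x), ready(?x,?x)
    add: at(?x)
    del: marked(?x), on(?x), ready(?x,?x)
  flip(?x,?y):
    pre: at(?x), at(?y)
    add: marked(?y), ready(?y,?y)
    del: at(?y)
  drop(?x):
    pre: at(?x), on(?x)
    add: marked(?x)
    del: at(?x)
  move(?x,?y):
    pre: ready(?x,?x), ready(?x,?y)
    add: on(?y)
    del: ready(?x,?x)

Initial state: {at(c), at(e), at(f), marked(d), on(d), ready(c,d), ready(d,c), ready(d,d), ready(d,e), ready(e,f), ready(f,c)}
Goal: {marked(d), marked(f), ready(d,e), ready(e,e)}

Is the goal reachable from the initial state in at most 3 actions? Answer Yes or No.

1. flip(f,f)  →  {at(c), at(e), marked(d), marked(f), on(d), ready(c,d), ready(d,c), ready(d,d), ready(d,e), ready(e,f), ready(f,c), ready(f,f)}
2. flip(e,e)  →  {at(c), marked(d), marked(e), marked(f), on(d), ready(c,d), ready(d,c), ready(d,d), ready(d,e), ready(e,e), ready(e,f), ready(f,c), ready(f,f)}
optimal plan length = 2; 2 ≤ 3

Yes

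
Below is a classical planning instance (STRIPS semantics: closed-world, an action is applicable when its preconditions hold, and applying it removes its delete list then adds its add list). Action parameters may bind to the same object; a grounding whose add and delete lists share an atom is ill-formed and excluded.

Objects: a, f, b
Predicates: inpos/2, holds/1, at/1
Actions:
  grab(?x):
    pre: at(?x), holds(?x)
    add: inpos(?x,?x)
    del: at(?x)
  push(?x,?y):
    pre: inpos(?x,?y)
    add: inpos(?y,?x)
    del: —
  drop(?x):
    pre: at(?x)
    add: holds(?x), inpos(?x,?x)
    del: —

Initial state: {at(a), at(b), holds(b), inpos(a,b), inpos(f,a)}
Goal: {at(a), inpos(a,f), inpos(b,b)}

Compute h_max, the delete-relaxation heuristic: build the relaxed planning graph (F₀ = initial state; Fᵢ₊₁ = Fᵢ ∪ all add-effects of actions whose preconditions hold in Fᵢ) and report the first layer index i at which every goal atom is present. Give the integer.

F0 = init (5 atoms)
F1 = F0 ∪ {holds(a), inpos(a,a), inpos(a,f), inpos(b,a), inpos(b,b)}  (10 atoms)
goal ⊆ F1  ⇒  h_max = 1

1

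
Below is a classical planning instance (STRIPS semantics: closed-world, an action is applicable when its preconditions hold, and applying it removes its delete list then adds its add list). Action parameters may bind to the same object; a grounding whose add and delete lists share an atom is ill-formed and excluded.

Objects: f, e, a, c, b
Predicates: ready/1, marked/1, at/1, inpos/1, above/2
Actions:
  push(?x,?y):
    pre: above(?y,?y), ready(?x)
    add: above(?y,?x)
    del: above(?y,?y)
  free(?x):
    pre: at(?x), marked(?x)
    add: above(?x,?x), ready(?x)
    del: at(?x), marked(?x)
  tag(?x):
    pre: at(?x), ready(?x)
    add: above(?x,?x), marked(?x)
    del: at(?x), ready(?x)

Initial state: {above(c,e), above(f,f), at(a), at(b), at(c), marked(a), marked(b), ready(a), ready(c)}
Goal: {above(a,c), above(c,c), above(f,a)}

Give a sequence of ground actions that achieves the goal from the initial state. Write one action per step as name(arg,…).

1. push(a,f)  →  {above(c,e), above(f,a), at(a), at(b), at(c), marked(a), marked(b), ready(a), ready(c)}
2. free(a)  →  {above(a,a), above(c,e), above(f,a), at(b), at(c), marked(b), ready(a), ready(c)}
3. push(c,a)  →  {above(a,c), above(c,e), above(f,a), at(b), at(c), marked(b), ready(a), ready(c)}
4. tag(c)  →  {above(a,c), above(c,c), above(c,e), above(f,a), at(b), marked(b), marked(c), ready(a)}

push(a,f); free(a); push(c,a); tag(c)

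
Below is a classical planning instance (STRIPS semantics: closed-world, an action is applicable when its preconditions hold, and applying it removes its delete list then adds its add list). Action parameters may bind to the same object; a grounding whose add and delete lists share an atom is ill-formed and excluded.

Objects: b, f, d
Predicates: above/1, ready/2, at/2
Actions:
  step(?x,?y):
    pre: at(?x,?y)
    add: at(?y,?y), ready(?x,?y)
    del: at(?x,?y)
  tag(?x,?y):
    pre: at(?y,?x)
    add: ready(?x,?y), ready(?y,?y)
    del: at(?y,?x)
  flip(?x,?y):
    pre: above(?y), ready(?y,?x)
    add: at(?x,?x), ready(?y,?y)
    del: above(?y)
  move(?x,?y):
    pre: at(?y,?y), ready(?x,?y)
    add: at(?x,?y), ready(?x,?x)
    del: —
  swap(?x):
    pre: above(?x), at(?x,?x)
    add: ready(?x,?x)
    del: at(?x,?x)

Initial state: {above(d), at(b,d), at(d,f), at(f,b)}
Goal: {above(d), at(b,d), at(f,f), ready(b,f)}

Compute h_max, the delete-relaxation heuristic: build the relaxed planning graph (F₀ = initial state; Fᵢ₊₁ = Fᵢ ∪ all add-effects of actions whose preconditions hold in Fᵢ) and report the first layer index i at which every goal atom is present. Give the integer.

1

F0 = init (4 atoms)
F1 = F0 ∪ {at(b,b), at(d,d), at(f,f), ready(b,b), ready(b,d), ready(b,f), ready(d,b), ready(d,d), ready(d,f), ready(f,b), ready(f,d), ready(f,f)}  (16 atoms)
goal ⊆ F1  ⇒  h_max = 1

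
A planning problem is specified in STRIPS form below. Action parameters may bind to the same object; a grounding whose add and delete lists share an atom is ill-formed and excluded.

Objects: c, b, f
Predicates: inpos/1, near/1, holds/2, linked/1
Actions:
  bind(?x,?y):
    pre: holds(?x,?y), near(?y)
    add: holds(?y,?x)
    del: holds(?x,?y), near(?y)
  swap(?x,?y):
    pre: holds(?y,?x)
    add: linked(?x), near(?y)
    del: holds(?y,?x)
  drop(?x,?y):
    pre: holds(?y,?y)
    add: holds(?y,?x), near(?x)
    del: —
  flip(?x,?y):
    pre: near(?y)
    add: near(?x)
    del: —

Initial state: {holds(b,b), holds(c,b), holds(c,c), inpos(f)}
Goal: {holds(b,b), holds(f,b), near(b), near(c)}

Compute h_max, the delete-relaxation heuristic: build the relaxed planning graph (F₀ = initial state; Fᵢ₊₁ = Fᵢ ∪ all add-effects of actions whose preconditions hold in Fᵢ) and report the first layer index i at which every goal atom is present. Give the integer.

2

F0 = init (4 atoms)
F1 = F0 ∪ {holds(b,c), holds(b,f), holds(c,f), linked(b), linked(c), near(b), near(c), near(f)}  (12 atoms)
F2 = F1 ∪ {holds(f,b), holds(f,c), linked(f)}  (15 atoms)
goal ⊆ F2  ⇒  h_max = 2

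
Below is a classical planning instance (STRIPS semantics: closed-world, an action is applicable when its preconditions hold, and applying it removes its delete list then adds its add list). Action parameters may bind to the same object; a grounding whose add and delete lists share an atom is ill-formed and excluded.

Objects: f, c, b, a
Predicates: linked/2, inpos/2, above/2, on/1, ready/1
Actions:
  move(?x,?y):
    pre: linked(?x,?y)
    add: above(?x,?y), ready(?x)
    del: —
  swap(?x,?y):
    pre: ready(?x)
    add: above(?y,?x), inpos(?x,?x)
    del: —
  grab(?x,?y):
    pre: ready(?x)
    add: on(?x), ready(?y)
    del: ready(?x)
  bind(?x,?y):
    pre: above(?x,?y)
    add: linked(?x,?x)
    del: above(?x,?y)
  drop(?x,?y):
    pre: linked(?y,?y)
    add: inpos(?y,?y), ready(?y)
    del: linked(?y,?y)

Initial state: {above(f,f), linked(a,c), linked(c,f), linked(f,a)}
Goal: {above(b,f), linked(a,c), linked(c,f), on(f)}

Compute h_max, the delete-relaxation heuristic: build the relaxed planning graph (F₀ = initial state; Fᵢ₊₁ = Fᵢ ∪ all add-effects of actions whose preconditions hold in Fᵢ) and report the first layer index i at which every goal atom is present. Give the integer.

2

F0 = init (4 atoms)
F1 = F0 ∪ {above(a,c), above(c,f), above(f,a), linked(f,f), ready(a), ready(c), ready(f)}  (11 atoms)
F2 = F1 ∪ {above(a,a), above(a,f), above(b,a), above(b,c), above(b,f), above(c,a), above(c,c), above(f,c), inpos(a,a), inpos(c,c), inpos(f,f), linked(a,a), linked(c,c), on(a), on(c), on(f), ready(b)}  (28 atoms)
goal ⊆ F2  ⇒  h_max = 2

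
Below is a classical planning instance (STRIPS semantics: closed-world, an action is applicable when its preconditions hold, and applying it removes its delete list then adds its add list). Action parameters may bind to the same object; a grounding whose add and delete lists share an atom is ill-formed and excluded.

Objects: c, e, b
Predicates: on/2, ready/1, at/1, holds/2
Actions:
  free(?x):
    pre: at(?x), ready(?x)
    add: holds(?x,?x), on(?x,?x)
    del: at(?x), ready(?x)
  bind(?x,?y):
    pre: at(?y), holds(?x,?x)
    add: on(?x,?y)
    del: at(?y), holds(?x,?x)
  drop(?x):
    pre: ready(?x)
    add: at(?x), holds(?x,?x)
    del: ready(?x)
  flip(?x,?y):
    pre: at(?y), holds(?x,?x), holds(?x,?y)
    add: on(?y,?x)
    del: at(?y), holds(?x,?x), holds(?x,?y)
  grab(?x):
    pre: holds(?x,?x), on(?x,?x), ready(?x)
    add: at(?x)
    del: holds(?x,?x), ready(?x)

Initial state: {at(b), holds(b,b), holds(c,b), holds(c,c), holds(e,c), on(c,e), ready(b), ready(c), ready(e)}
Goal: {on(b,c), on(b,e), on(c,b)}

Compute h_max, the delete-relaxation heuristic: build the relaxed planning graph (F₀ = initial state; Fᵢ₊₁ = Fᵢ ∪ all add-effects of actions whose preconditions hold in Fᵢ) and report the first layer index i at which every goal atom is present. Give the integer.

2

F0 = init (9 atoms)
F1 = F0 ∪ {at(c), at(e), holds(e,e), on(b,b), on(b,c), on(c,b)}  (15 atoms)
F2 = F1 ∪ {on(b,e), on(c,c), on(e,b), on(e,c), on(e,e)}  (20 atoms)
goal ⊆ F2  ⇒  h_max = 2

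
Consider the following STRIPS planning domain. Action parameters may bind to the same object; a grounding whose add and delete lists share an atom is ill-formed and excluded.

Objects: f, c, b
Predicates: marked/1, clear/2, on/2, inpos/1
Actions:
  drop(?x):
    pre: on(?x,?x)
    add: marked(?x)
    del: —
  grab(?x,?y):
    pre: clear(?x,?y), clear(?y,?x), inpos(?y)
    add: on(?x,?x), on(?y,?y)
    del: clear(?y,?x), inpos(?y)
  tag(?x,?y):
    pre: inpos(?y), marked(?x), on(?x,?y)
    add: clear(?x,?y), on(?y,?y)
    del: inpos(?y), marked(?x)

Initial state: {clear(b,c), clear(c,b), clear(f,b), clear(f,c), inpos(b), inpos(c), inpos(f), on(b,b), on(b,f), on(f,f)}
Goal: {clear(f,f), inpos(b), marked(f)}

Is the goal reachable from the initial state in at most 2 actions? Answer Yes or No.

1. drop(f)  →  {clear(b,c), clear(c,b), clear(f,b), clear(f,c), inpos(b), inpos(c), inpos(f), marked(f), on(b,b), on(b,f), on(f,f)}
2. tag(f,f)  →  {clear(b,c), clear(c,b), clear(f,b), clear(f,c), clear(f,f), inpos(b), inpos(c), on(b,b), on(b,f), on(f,f)}
3. drop(f)  →  {clear(b,c), clear(c,b), clear(f,b), clear(f,c), clear(f,f), inpos(b), inpos(c), marked(f), on(b,b), on(b,f), on(f,f)}
optimal plan length = 3; 3 > 2

No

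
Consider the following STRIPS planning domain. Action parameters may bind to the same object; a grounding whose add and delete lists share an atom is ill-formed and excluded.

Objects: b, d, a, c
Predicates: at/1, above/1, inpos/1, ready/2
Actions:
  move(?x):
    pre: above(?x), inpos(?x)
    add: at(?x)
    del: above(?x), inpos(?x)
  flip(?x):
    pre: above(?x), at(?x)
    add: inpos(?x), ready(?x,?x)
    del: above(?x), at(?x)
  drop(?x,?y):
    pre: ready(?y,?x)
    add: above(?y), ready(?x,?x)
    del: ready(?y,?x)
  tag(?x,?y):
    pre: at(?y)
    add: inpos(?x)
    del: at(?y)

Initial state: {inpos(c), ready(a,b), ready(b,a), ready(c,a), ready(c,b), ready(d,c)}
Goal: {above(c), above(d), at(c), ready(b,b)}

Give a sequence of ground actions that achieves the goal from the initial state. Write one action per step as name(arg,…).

1. drop(b,c)  →  {above(c), inpos(c), ready(a,b), ready(b,a), ready(b,b), ready(c,a), ready(d,c)}
2. move(c)  →  {at(c), ready(a,b), ready(b,a), ready(b,b), ready(c,a), ready(d,c)}
3. drop(a,c)  →  {above(c), at(c), ready(a,a), ready(a,b), ready(b,a), ready(b,b), ready(d,c)}
4. drop(c,d)  →  {above(c), above(d), at(c), ready(a,a), ready(a,b), ready(b,a), ready(b,b), ready(c,c)}

drop(b,c); move(c); drop(a,c); drop(c,d)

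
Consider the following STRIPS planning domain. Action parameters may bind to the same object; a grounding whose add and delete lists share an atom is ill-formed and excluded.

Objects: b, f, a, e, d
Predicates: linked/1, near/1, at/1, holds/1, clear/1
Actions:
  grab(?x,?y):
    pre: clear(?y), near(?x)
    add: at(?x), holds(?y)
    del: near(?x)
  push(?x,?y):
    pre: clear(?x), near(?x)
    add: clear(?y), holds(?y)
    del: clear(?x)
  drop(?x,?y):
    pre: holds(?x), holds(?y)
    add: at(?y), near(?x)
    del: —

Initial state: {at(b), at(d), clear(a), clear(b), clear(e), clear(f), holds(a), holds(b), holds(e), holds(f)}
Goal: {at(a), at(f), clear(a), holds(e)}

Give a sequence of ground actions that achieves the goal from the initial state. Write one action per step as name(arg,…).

drop(b,f); drop(b,a)

1. drop(b,f)  →  {at(b), at(d), at(f), clear(a), clear(b), clear(e), clear(f), holds(a), holds(b), holds(e), holds(f), near(b)}
2. drop(b,a)  →  {at(a), at(b), at(d), at(f), clear(a), clear(b), clear(e), clear(f), holds(a), holds(b), holds(e), holds(f), near(b)}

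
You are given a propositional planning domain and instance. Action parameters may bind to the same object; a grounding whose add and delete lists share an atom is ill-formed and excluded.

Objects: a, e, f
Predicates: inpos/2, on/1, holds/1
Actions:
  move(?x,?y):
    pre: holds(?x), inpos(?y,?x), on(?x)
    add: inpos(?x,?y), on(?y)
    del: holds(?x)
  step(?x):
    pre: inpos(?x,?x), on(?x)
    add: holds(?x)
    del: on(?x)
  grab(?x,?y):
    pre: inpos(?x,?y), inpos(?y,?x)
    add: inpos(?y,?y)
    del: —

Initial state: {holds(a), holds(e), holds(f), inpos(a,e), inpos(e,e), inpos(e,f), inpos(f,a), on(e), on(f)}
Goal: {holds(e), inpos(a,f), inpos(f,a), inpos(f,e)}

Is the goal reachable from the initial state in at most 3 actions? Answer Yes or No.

No

1. move(e,a)  →  {holds(a), holds(f), inpos(a,e), inpos(e,a), inpos(e,e), inpos(e,f), inpos(f,a), on(a), on(e), on(f)}
2. move(a,f)  →  {holds(f), inpos(a,e), inpos(a,f), inpos(e,a), inpos(e,e), inpos(e,f), inpos(f,a), on(a), on(e), on(f)}
3. move(f,e)  →  {inpos(a,e), inpos(a,f), inpos(e,a), inpos(e,e), inpos(e,f), inpos(f,a), inpos(f,e), on(a), on(e), on(f)}
4. step(e)  →  {holds(e), inpos(a,e), inpos(a,f), inpos(e,a), inpos(e,e), inpos(e,f), inpos(f,a), inpos(f,e), on(a), on(f)}
optimal plan length = 4; 4 > 3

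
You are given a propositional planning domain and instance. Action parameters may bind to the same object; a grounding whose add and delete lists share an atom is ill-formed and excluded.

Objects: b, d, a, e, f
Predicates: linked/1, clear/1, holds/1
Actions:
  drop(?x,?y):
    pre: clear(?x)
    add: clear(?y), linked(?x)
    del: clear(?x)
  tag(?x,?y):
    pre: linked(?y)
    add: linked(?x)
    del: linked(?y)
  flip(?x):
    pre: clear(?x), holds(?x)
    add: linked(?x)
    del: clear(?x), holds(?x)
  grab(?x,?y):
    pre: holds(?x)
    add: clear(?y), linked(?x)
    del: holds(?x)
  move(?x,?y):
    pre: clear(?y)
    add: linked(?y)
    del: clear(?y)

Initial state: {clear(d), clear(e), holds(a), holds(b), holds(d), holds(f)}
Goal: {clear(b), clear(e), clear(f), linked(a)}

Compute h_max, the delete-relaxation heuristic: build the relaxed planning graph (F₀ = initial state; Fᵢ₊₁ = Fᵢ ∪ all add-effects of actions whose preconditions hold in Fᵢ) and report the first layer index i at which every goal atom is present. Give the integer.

1

F0 = init (6 atoms)
F1 = F0 ∪ {clear(a), clear(b), clear(f), linked(a), linked(b), linked(d), linked(e), linked(f)}  (14 atoms)
goal ⊆ F1  ⇒  h_max = 1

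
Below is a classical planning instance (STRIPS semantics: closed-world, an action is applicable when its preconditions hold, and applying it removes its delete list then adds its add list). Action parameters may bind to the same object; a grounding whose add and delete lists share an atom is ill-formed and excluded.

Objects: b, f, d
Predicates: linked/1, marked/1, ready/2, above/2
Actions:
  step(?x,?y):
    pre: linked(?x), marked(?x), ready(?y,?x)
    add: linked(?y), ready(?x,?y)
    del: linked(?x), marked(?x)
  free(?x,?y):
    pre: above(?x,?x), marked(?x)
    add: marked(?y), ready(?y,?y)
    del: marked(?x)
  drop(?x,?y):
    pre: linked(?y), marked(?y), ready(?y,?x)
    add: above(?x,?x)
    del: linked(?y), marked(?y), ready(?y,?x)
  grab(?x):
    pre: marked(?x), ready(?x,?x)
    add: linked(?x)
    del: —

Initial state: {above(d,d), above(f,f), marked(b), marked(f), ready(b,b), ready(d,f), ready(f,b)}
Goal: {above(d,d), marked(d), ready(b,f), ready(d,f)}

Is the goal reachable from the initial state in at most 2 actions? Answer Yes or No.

No

1. free(f,d)  →  {above(d,d), above(f,f), marked(b), marked(d), ready(b,b), ready(d,d), ready(d,f), ready(f,b)}
2. grab(b)  →  {above(d,d), above(f,f), linked(b), marked(b), marked(d), ready(b,b), ready(d,d), ready(d,f), ready(f,b)}
3. step(b,f)  →  {above(d,d), above(f,f), linked(f), marked(d), ready(b,b), ready(b,f), ready(d,d), ready(d,f), ready(f,b)}
optimal plan length = 3; 3 > 2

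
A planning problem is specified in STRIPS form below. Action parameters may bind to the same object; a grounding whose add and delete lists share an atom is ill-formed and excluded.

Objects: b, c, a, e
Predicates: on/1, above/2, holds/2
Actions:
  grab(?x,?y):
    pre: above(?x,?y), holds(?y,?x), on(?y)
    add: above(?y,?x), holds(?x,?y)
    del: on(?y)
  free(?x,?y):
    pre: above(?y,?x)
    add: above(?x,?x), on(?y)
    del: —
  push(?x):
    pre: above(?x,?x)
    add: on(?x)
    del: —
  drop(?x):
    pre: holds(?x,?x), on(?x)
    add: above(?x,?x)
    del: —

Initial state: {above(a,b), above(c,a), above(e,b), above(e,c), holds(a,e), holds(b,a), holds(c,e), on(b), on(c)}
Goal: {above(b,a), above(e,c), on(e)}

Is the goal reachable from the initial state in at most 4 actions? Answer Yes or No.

Yes

1. grab(a,b)  →  {above(a,b), above(b,a), above(c,a), above(e,b), above(e,c), holds(a,b), holds(a,e), holds(b,a), holds(c,e), on(c)}
2. free(b,e)  →  {above(a,b), above(b,a), above(b,b), above(c,a), above(e,b), above(e,c), holds(a,b), holds(a,e), holds(b,a), holds(c,e), on(c), on(e)}
optimal plan length = 2; 2 ≤ 4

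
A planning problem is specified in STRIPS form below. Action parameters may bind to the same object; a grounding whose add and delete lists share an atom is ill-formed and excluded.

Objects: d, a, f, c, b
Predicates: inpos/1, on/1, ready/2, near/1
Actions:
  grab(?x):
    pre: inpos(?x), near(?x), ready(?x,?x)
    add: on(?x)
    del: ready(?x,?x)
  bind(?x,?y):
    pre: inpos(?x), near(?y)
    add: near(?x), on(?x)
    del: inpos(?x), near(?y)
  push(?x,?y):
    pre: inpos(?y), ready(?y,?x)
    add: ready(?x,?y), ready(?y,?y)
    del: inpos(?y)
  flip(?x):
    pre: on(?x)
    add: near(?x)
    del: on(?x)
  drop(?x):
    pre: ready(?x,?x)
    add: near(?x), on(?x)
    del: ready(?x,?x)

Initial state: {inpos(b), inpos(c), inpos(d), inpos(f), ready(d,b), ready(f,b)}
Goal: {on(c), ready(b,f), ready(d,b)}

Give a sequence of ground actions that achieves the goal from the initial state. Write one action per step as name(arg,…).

1. push(b,f)  →  {inpos(b), inpos(c), inpos(d), ready(b,f), ready(d,b), ready(f,b), ready(f,f)}
2. drop(f)  →  {inpos(b), inpos(c), inpos(d), near(f), on(f), ready(b,f), ready(d,b), ready(f,b)}
3. bind(c,f)  →  {inpos(b), inpos(d), near(c), on(c), on(f), ready(b,f), ready(d,b), ready(f,b)}

push(b,f); drop(f); bind(c,f)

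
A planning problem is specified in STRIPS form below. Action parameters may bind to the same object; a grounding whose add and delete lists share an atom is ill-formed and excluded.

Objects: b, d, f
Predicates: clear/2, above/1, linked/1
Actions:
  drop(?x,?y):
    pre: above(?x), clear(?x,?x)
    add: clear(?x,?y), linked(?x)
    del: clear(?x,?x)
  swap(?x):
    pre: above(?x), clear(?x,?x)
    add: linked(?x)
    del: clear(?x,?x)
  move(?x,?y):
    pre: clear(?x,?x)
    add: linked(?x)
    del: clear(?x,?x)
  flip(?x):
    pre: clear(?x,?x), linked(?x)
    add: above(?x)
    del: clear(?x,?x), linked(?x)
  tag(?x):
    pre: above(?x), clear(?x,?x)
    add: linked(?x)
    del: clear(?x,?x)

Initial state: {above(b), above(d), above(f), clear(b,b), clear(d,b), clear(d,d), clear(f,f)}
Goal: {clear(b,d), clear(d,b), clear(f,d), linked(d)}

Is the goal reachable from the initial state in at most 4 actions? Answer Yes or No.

Yes

1. drop(b,d)  →  {above(b), above(d), above(f), clear(b,d), clear(d,b), clear(d,d), clear(f,f), linked(b)}
2. drop(d,b)  →  {above(b), above(d), above(f), clear(b,d), clear(d,b), clear(f,f), linked(b), linked(d)}
3. drop(f,d)  →  {above(b), above(d), above(f), clear(b,d), clear(d,b), clear(f,d), linked(b), linked(d), linked(f)}
optimal plan length = 3; 3 ≤ 4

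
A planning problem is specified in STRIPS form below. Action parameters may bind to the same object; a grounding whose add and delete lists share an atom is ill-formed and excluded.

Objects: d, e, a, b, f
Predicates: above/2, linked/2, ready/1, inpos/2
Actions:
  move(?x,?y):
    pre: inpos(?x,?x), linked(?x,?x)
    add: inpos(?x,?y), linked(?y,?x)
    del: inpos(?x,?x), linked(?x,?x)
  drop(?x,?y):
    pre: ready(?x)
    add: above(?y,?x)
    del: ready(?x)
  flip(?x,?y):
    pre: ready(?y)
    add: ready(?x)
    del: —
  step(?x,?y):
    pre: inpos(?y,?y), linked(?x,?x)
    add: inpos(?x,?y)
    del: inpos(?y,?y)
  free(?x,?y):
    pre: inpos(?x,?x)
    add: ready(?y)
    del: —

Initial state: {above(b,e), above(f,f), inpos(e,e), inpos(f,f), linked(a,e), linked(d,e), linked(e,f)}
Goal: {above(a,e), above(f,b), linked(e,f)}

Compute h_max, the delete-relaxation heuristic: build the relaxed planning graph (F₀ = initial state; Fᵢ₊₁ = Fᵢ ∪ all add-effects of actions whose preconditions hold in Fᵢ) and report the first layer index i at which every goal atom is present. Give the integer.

F0 = init (7 atoms)
F1 = F0 ∪ {ready(a), ready(b), ready(d), ready(e), ready(f)}  (12 atoms)
F2 = F1 ∪ {above(a,a), above(a,b), above(a,d), above(a,e), above(a,f), above(b,a), above(b,b), above(b,d), above(b,f), above(d,a), above(d,b), above(d,d), above(d,e), above(d,f), above(e,a), above(e,b), above(e,d), above(e,e), above(e,f), above(f,a), above(f,b), above(f,d), above(f,e)}  (35 atoms)
goal ⊆ F2  ⇒  h_max = 2

2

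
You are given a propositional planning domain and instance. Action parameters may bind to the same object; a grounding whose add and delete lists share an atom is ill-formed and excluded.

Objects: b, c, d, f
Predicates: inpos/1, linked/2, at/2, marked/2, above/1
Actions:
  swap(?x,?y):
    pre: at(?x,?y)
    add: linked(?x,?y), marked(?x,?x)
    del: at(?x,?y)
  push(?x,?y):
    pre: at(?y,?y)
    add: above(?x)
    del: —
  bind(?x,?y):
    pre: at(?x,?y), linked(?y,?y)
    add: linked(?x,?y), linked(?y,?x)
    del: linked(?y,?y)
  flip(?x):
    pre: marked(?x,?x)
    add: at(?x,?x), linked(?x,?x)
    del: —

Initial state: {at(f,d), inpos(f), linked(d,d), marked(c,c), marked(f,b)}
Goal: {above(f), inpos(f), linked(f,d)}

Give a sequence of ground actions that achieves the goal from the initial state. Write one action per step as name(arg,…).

1. swap(f,d)  →  {inpos(f), linked(d,d), linked(f,d), marked(c,c), marked(f,b), marked(f,f)}
2. flip(c)  →  {at(c,c), inpos(f), linked(c,c), linked(d,d), linked(f,d), marked(c,c), marked(f,b), marked(f,f)}
3. push(f,c)  →  {above(f), at(c,c), inpos(f), linked(c,c), linked(d,d), linked(f,d), marked(c,c), marked(f,b), marked(f,f)}

swap(f,d); flip(c); push(f,c)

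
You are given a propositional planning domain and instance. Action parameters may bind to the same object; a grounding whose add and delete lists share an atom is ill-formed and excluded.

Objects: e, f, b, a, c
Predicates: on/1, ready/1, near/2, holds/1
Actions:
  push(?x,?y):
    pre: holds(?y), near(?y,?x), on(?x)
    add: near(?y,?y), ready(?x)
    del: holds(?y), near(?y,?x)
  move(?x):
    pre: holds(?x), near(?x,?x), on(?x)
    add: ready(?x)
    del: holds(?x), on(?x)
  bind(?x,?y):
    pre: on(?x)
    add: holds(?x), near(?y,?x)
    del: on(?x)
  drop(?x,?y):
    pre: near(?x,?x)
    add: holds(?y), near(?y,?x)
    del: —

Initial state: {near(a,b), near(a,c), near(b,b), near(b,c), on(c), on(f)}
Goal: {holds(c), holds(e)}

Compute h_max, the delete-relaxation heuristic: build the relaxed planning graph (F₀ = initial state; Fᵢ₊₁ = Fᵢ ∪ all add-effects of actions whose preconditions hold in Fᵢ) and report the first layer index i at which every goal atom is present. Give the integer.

F0 = init (6 atoms)
F1 = F0 ∪ {holds(a), holds(b), holds(c), holds(e), holds(f), near(a,f), near(b,f), near(c,b), near(c,c), near(c,f), near(e,b), near(e,c), near(e,f), near(f,b), near(f,c), near(f,f)}  (22 atoms)
goal ⊆ F1  ⇒  h_max = 1

1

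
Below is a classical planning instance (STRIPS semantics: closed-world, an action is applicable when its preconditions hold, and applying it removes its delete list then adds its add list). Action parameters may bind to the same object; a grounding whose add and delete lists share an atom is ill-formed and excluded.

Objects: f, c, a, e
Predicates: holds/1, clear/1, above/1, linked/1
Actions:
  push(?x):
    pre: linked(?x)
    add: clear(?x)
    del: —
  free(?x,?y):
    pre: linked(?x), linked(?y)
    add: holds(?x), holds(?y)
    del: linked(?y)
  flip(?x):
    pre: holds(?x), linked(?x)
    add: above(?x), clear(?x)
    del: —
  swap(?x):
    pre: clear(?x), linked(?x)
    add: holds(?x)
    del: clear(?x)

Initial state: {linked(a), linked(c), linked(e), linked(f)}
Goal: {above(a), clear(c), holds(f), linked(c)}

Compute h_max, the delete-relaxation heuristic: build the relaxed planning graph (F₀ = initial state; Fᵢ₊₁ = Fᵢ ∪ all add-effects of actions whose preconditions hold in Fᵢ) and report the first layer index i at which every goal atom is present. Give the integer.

2

F0 = init (4 atoms)
F1 = F0 ∪ {clear(a), clear(c), clear(e), clear(f), holds(a), holds(c), holds(e), holds(f)}  (12 atoms)
F2 = F1 ∪ {above(a), above(c), above(e), above(f)}  (16 atoms)
goal ⊆ F2  ⇒  h_max = 2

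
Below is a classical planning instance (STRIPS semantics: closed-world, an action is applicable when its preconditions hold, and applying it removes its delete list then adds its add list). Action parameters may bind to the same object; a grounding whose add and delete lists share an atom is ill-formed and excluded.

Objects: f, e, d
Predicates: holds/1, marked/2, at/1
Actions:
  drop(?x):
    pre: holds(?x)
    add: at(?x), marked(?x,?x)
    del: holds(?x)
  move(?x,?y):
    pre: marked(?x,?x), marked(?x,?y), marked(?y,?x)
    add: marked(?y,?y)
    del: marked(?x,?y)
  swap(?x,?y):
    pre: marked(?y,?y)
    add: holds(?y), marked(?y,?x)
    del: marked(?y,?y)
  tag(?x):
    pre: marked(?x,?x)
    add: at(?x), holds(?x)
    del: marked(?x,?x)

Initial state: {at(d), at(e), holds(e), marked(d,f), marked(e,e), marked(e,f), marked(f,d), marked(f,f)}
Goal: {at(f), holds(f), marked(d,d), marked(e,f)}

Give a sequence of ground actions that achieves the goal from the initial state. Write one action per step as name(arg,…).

1. move(f,d)  →  {at(d), at(e), holds(e), marked(d,d), marked(d,f), marked(e,e), marked(e,f), marked(f,f)}
2. tag(f)  →  {at(d), at(e), at(f), holds(e), holds(f), marked(d,d), marked(d,f), marked(e,e), marked(e,f)}

move(f,d); tag(f)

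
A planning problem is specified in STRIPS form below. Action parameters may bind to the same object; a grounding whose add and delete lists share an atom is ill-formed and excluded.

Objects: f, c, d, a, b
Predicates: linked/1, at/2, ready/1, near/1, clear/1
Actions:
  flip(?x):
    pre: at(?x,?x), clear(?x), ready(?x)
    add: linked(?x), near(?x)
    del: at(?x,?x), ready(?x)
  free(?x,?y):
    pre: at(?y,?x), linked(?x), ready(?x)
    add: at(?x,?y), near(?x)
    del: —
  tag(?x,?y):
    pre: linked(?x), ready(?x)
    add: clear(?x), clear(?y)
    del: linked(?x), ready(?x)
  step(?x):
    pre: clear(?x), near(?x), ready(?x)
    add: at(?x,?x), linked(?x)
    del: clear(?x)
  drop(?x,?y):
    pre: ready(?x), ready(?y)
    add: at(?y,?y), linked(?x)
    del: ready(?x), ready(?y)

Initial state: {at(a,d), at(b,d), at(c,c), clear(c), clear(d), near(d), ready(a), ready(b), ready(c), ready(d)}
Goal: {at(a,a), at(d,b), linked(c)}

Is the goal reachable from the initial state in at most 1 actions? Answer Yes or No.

No

1. step(d)  →  {at(a,d), at(b,d), at(c,c), at(d,d), clear(c), linked(d), near(d), ready(a), ready(b), ready(c), ready(d)}
2. free(d,b)  →  {at(a,d), at(b,d), at(c,c), at(d,b), at(d,d), clear(c), linked(d), near(d), ready(a), ready(b), ready(c), ready(d)}
3. drop(c,a)  →  {at(a,a), at(a,d), at(b,d), at(c,c), at(d,b), at(d,d), clear(c), linked(c), linked(d), near(d), ready(b), ready(d)}
optimal plan length = 3; 3 > 1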